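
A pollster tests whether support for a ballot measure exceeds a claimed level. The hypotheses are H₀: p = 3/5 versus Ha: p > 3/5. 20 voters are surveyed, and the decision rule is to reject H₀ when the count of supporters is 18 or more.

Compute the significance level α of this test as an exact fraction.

Under H₀, K ~ Binomial(20, 3/5), and α = P(K ≥ 18).
Summing C(20,j)(3/5)^j(2/5)^{20−j} for j = 18,…,20 gives 344416814721/95367431640625.

344416814721/95367431640625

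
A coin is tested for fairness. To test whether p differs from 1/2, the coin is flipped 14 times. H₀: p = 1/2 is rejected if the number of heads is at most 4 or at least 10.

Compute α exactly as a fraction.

1471/8192

The significance level is the null-hypothesis probability of the rejection region {≤4} ∪ {≥10}.
Each tail has probability (1 + 14 + 91 + 364 + 1001)/16384; doubling gives α = 2942/16384 = 1471/8192.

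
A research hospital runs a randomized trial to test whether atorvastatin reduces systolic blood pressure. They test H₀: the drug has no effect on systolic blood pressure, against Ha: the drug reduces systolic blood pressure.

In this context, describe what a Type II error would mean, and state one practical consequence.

A Type II error would mean concluding that the drug has no effect on systolic blood pressure (or at least failing to establish that the drug reduces systolic blood pressure) when in fact the drug reduces systolic blood pressure. Consequence: patients are denied access to a medication that would have helped them.

A Type II error is failing to reject H₀ when H₀ is false.
Here that means concluding there is insufficient evidence that the drug works when actually the drug reduces systolic blood pressure.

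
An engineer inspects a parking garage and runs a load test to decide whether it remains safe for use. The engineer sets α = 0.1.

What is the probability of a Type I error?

0.1

The significance level α is, by definition, the probability of a Type I error — P(reject H₀ | H₀ true).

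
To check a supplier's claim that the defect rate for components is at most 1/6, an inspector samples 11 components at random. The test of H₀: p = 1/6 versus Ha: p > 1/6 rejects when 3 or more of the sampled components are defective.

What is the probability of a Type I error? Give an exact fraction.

3671303/13436928

The significance level is the probability, assuming p = 1/6, of seeing 3 or more defectives in 11 draws.
α = 1 − P(X ≤ 2) = 1 − 9765625/13436928 = 3671303/13436928.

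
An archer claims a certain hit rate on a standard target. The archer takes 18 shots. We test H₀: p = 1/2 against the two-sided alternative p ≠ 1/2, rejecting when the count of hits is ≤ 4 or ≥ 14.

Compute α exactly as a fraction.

The significance level is the null-hypothesis probability of the rejection region {≤4} ∪ {≥14}.
By symmetry, α = 2·P(X ≤ 4) = 2·(1 + 18 + 153 + 816 + 3060)/262144 = 8096/262144 = 253/8192.

253/8192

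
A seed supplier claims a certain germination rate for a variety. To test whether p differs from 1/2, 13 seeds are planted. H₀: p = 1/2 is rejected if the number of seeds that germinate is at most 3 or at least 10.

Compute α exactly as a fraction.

189/2048

Under H₀, K ~ Binomial(13, 1/2); α is the probability of landing in either tail, P(K ≤ 3) + P(K ≥ 10).
The two tails are symmetric, so α = 2·(1 + 13 + 78 + 286)/2^13 = 756/8192 = 189/2048.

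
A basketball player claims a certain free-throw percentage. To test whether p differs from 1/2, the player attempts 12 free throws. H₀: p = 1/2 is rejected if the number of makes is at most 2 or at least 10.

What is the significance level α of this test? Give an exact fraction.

α = P(Y ≤ 2 or Y ≥ 10 | p = 1/2), Y ~ Binomial(12, 1/2).
The two tails are symmetric, so α = 2·(1 + 12 + 66)/2^12 = 158/4096 = 79/2048.

79/2048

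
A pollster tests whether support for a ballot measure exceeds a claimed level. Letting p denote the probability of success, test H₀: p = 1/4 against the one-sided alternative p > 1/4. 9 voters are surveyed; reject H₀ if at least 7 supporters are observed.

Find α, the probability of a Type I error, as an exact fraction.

11/8192

Under H₀, X ~ Binomial(9, 1/4), and α = P(X ≥ 7).
Adding the binomial terms for j = 7 through 9 with p = 1/4 yields 11/8192.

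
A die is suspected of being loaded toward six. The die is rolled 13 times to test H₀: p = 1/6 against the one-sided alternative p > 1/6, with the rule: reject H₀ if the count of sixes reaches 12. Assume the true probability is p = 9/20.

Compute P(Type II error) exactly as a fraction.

10234633838806861/10240000000000000

A Type II error is failing to reject when Ha holds: with p = 9/20, β = P(K ≤ 11).
Equivalently, β = 1 − P(K ≥ 12) = 10234633838806861/10240000000000000.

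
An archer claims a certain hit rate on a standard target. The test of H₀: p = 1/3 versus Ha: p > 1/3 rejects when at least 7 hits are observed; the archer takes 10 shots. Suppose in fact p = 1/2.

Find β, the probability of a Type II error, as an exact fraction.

Under the alternative p = 1/2, X ~ Binomial(10, 1/2); β is the probability the test does not reject, P(X < 7).
Adding the binomial probabilities P(X=0)+…+P(X=6) at p = 1/2 gives 53/64.

53/64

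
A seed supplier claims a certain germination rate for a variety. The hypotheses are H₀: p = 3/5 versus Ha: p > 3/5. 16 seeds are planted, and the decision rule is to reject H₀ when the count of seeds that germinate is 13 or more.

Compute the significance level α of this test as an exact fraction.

1988120781/30517578125

The Type I error probability is α = P(X ≥ 13) computed under H₀, where X ~ Binomial(16, 3/5).
Summing C(16,j)(3/5)^j(2/5)^{16−j} for j = 13,…,16 gives 1988120781/30517578125.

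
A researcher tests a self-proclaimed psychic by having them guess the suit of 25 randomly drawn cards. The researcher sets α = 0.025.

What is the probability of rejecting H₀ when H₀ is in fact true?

0.025

The significance level α is, by definition, the probability of a Type I error — P(reject H₀ | H₀ true).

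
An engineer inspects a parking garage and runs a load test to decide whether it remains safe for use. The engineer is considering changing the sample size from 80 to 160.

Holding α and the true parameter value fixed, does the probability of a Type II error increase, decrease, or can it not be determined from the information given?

A larger sample reduces the standard error, pulling the sampling distribution under Ha further from the non-rejection region.

It decreases.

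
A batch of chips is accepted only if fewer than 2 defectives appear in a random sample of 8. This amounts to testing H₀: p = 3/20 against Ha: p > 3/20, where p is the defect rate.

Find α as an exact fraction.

8776114407/25600000000

α = P(reject H₀ | H₀ true) = P(S ≥ 2 | p = 3/20), S ~ Binomial(8, 3/20).
Computing the lower-tail complement: 1 − 16823885593/25600000000 = 8776114407/25600000000.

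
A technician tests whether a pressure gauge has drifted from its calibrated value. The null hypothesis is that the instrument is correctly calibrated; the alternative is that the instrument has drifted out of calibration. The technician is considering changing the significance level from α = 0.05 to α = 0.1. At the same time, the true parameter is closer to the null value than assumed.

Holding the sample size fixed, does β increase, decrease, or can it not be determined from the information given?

The first change alone would make β decrease; the second alone would make β increase. Which effect dominates depends on the magnitudes, which are not given.

Cannot be determined from the information given.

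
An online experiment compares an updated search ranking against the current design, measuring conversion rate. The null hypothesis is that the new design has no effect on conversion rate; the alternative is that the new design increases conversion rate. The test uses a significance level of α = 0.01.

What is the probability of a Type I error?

0.01

The significance level α is, by definition, the probability of a Type I error — P(reject H₀ | H₀ true).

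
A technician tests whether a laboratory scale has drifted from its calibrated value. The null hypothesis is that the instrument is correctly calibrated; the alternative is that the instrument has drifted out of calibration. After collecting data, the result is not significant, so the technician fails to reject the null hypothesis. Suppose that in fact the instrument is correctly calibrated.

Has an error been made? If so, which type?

Neither — the decision is correct.

The test retained a true H₀ — the decision matches the true state.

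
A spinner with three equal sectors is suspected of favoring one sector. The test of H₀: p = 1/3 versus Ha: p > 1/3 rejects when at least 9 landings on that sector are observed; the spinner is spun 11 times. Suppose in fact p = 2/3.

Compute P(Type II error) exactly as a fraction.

1675/2187

Under the alternative p = 2/3, X ~ Binomial(11, 2/3); β is the probability the test does not reject, P(X < 9).
Summing C(11,j)·(2/3)^j·(1/3)^{11-j} for j = 0..8 gives 1675/2187.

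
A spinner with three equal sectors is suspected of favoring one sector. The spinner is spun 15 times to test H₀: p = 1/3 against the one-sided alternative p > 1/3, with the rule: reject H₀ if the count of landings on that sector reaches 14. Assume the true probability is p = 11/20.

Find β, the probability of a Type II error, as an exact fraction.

16356278262148423407/16384000000000000000

Under the alternative p = 11/20, S ~ Binomial(15, 11/20); β is the probability the test does not reject, P(S < 14).
Equivalently, β = 1 − P(S ≥ 14) = 16356278262148423407/16384000000000000000.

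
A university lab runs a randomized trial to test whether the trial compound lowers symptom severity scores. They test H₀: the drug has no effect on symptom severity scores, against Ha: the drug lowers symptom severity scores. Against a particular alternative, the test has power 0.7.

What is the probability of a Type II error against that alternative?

Power = 1 − β, so β = 1 − 0.7 = 0.3.

0.3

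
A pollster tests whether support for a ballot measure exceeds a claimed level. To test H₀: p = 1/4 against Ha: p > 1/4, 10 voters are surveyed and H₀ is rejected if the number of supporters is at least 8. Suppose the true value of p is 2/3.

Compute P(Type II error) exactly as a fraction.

13795/19683

β = P(fail to reject H₀ | Ha true) = P(S ≤ 7 | p = 2/3), S ~ Binomial(10, 2/3).
Summing C(10,j)·(2/3)^j·(1/3)^{10-j} for j = 0..7 gives 13795/19683.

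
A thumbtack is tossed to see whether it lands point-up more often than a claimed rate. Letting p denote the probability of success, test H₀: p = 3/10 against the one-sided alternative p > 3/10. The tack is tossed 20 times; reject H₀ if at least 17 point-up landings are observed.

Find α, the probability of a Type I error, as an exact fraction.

The Type I error probability is α = P(S ≥ 17) computed under H₀, where S ~ Binomial(20, 3/10).
Summing C(20,j)(3/10)^j(7/10)^{20−j} for j = 17,…,20 gives 54269474678631/100000000000000000000.

54269474678631/100000000000000000000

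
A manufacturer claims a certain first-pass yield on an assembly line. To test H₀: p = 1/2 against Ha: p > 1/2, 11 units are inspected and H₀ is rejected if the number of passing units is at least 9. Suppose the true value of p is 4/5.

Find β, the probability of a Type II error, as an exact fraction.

A Type II error is failing to reject when Ha holds: with p = 4/5, β = P(S ≤ 8).
Summing C(11,j)·(4/5)^j·(1/5)^{11-j} for j = 0..8 gives 3736313/9765625.

3736313/9765625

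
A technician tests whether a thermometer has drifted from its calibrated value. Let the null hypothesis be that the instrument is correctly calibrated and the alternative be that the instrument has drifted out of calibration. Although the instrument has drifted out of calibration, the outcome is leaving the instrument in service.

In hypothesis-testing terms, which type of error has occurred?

'Leaving the instrument in service' corresponds to failing to reject H₀.
H₀ was not rejected but H₀ is false — a Type II error (false negative).

Type II error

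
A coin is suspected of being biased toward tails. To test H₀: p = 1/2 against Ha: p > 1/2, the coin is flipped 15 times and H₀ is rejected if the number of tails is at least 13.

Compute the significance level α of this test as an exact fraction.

Under H₀, Y ~ Binomial(15, 1/2), and α = P(Y ≥ 13).
That's C(15,13) + C(15,14) + C(15,15) over 2^15, i.e. (105 + 15 + 1)/32768 = 121/32768.

121/32768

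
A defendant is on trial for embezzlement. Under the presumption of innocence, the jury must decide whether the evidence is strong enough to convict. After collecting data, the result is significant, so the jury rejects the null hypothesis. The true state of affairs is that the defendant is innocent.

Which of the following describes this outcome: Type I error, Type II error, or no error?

Type I error

The conventional null hypothesis here is that the defendant is innocent.
H₀ was rejected, but H₀ is actually true.
Rejecting a true null hypothesis is a Type I error (false positive).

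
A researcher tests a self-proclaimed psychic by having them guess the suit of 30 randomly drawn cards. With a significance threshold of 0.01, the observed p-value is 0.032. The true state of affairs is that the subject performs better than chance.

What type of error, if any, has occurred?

Type II error

The conventional null hypothesis is that the subject is guessing at random (p = 1/4).
Since p = 0.032 ≥ α = 0.01, H₀ is not rejected.
H₀ is false (actually the subject performs better than chance).
Failing to reject a false H₀ is a Type II error.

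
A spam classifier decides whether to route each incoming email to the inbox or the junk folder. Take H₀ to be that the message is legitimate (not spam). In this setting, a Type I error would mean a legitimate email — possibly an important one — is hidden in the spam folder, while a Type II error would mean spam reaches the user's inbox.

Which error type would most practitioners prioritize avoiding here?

The Type I consequence (a legitimate email — possibly an important one — is hidden in the spam folder) is more severe than the Type II consequence (spam reaches the user's inbox).

Type I error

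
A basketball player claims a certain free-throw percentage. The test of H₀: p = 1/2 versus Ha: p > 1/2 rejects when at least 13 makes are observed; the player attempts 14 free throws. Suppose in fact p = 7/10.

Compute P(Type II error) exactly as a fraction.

95252438490057/100000000000000

A Type II error is failing to reject when Ha holds: with p = 7/10, β = P(Y ≤ 12).
Summing C(14,j)·(7/10)^j·(3/10)^{14-j} for j = 0..12 gives 95252438490057/100000000000000.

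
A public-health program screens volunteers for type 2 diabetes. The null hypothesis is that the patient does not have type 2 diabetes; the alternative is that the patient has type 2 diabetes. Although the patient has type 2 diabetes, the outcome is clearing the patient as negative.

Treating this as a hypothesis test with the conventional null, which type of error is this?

Type II error

'Clearing the patient as negative' corresponds to failing to reject H₀.
H₀ was not rejected but H₀ is false — a Type II error (false negative).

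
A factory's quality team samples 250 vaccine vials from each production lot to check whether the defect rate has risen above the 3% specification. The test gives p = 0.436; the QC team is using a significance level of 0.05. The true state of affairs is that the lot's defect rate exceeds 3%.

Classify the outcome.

The conventional null hypothesis is that the lot's defect rate is 3% (within specification).
Since p = 0.436 ≥ α = 0.05, H₀ is not rejected.
H₀ is false (actually the lot's defect rate exceeds 3%).
Failing to reject a false H₀ is a Type II error.

Type II error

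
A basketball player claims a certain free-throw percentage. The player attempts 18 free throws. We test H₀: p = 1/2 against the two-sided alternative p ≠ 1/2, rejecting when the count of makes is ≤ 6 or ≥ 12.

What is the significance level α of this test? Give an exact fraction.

7795/32768

The significance level is the null-hypothesis probability of the rejection region {≤6} ∪ {≥12}.
Each tail has probability (1 + 18 + 153 + 816 + 3060 + 8568 + 18564)/262144; doubling gives α = 62360/262144 = 7795/32768.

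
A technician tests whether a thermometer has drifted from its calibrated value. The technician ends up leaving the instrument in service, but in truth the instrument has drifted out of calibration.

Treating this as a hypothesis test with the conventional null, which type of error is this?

Type II error

The null hypothesis here is that the instrument is correctly calibrated.
'Leaving the instrument in service' corresponds to failing to reject H₀.
H₀ was not rejected but H₀ is false — a Type II error (false negative).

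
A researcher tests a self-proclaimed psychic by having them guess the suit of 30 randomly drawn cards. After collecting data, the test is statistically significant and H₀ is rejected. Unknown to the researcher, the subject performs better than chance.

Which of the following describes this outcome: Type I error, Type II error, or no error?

No error (correct decision).

The conventional null hypothesis here is that the subject is guessing at random (p = 1/4).
The test rejected a false H₀ — the decision matches the true state.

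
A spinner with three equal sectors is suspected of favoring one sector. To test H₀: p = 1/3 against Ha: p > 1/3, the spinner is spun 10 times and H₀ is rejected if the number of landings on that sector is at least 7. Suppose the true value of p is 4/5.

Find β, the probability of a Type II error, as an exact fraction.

1180409/9765625

β = P(fail to reject H₀ | Ha true) = P(Y ≤ 6 | p = 4/5), Y ~ Binomial(10, 4/5).
Equivalently, β = 1 − P(Y ≥ 7) = 1180409/9765625.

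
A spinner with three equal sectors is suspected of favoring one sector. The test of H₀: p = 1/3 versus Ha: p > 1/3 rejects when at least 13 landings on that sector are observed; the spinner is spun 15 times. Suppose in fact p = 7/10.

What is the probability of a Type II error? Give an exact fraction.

873172285377237/1000000000000000

A Type II error is failing to reject when Ha holds: with p = 7/10, β = P(K ≤ 12).
Equivalently, β = 1 − P(K ≥ 13) = 873172285377237/1000000000000000.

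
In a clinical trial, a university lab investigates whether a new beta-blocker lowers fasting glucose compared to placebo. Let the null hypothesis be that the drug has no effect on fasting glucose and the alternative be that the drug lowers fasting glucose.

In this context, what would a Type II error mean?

A Type II error is failing to reject H₀ when H₀ is false.
Here that means concluding there is insufficient evidence that the drug works when actually the drug lowers fasting glucose.

A Type II error would mean concluding that the drug has no effect on fasting glucose (or at least failing to establish that the drug lowers fasting glucose) when in fact the drug lowers fasting glucose.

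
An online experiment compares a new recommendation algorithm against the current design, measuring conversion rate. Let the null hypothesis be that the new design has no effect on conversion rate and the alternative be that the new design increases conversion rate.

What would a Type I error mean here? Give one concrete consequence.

A Type I error would mean concluding that the new design increases conversion rate when in fact the new design has no effect on conversion rate. Consequence: engineering effort is spent shipping a change that doesn't actually help.

A Type I error is rejecting H₀ when H₀ is true.
Here that means shipping the new feature to all users when actually the new design has no effect on conversion rate.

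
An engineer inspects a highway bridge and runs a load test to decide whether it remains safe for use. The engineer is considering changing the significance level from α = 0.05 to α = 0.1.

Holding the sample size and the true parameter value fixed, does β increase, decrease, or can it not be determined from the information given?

It decreases.

A larger α widens the rejection region, so when the alternative is true more outcomes lead to rejection — failing to reject becomes less likely.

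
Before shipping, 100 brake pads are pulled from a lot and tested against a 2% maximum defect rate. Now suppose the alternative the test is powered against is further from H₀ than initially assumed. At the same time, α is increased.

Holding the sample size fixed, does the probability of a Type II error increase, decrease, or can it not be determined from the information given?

The further the true parameter sits from the null value, the more of the Ha sampling distribution falls in the rejection region. A larger α widens the rejection region, so when the alternative is true more outcomes lead to rejection — failing to reject becomes less likely. Both changes push β in the same direction.

It decreases.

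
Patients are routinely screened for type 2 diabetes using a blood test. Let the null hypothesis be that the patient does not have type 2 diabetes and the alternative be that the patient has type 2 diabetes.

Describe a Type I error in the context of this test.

A Type I error would mean concluding that the patient has type 2 diabetes when in fact the patient does not have type 2 diabetes.

A Type I error is rejecting H₀ when H₀ is true.
Here that means flagging the patient as positive and ordering follow-up testing when actually the patient does not have type 2 diabetes.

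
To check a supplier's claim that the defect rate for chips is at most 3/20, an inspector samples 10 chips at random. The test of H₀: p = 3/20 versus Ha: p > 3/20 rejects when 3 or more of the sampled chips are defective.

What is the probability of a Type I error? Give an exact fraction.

460297010259/2560000000000

The significance level is the probability, assuming p = 3/20, of seeing 3 or more defectives in 10 draws.
Via the complement, α = 1 − Σ_{j=0}^{2} C(10,j)(3/20)^j(17/20)^{10-j} = 460297010259/2560000000000.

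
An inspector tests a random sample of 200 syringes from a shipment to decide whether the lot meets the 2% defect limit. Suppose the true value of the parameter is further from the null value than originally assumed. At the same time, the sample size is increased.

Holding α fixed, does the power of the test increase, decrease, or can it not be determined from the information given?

It increases.

A larger true effect moves the Ha sampling distribution further from the H₀ critical value, making rejection more likely when Ha is true. More data shrinks sampling variability; the test statistic under Ha concentrates further from the null value, making rejection more likely. Both changes push β in the same direction.
Since power = 1 − β and β decreases, power increases.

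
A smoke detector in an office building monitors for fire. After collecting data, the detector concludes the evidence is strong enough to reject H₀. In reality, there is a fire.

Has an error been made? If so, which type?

No error — this is a correct decision.

The conventional null hypothesis here is that there is no fire.
The test rejected a false H₀ — the decision matches the true state.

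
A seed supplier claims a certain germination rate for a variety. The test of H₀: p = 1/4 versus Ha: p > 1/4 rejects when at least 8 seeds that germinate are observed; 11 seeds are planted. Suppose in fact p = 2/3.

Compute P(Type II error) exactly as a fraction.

31145/59049

A Type II error is failing to reject when Ha holds: with p = 2/3, β = P(X ≤ 7).
Equivalently, β = 1 − P(X ≥ 8) = 31145/59049.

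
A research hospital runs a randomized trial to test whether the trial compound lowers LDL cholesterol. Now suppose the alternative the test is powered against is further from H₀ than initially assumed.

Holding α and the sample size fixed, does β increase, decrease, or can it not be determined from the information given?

It decreases.

A bigger departure from H₀ is easier for the test to detect, so it fails to reject less often.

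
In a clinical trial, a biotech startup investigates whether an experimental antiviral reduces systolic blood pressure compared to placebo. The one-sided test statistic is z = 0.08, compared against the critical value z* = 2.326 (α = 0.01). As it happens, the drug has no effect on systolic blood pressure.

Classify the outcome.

The conventional null hypothesis is that the drug has no effect on systolic blood pressure.
Since z = 0.08 ≤ z* = 2.326, H₀ is not rejected.
H₀ is true (actually the drug has no effect on systolic blood pressure).
The decision matches the true state — no error.

No error — this is a correct decision.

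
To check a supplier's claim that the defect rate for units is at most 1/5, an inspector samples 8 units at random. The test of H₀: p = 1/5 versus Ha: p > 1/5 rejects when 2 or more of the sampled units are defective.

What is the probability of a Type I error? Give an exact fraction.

194017/390625

The significance level is the probability, assuming p = 1/5, of seeing 2 or more defectives in 8 draws.
Via the complement, α = 1 − Σ_{j=0}^{1} C(8,j)(1/5)^j(4/5)^{8-j} = 194017/390625.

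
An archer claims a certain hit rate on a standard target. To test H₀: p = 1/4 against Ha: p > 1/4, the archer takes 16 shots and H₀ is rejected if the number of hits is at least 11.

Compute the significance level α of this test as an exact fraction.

α = P(reject H₀ | H₀ true) = P(Y ≥ 11 | p = 1/4), with Y ~ Binomial(16, 1/4).
P(Y ≥ 11) = Σ_{j=11}^{16} C(16,j)·(1/4)^j·(3/4)^{16-j} = 1225093/4294967296.

1225093/4294967296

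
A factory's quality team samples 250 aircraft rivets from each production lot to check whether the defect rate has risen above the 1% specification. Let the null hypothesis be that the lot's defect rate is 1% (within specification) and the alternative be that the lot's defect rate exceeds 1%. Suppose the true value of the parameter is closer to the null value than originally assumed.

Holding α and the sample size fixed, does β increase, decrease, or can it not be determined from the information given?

It increases.

A smaller true effect puts the Ha sampling distribution closer to H₀, so more of it falls in the non-rejection region.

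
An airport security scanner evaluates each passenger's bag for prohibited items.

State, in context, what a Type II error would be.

With the conventional null hypothesis that the bag contains no prohibited items:
A Type II error is failing to reject H₀ when H₀ is false.
Here that means letting the bag through when actually the bag contains a prohibited item.

A Type II error would mean concluding that the bag contains no prohibited items (or at least failing to establish that the bag contains a prohibited item) when in fact the bag contains a prohibited item.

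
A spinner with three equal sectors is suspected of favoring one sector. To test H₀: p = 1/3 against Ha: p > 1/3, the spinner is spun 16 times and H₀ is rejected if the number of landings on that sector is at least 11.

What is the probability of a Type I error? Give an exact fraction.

α = P(reject H₀ | H₀ true) = P(Y ≥ 11 | p = 1/3), with Y ~ Binomial(16, 1/3).
P(Y ≥ 11) = Σ_{j=11}^{16} C(16,j)·(1/3)^j·(2/3)^{16-j} = 19321/4782969.

19321/4782969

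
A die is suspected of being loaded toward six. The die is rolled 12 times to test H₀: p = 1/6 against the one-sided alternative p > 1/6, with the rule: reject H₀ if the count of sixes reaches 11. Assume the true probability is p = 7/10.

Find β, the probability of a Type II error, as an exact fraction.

β = P(fail to reject H₀ | Ha true) = P(S ≤ 10 | p = 7/10), S ~ Binomial(12, 7/10).
Equivalently, β = 1 − P(S ≥ 11) = 914974950051/1000000000000.

914974950051/1000000000000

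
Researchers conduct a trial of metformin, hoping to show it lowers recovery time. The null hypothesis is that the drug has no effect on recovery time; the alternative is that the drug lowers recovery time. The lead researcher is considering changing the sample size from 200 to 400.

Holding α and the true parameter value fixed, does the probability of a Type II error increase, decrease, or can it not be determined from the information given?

Increasing n separates the H₀ and Ha sampling distributions, so under Ha fewer outcomes land in the acceptance region.

It decreases.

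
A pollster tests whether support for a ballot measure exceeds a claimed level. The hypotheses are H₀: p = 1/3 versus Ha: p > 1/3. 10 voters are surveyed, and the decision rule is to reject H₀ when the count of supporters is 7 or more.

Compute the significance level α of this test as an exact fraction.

α = P(reject H₀ | H₀ true) = P(K ≥ 7 | p = 1/3), with K ~ Binomial(10, 1/3).
Summing C(10,j)(1/3)^j(2/3)^{10−j} for j = 7,…,10 gives 43/2187.

43/2187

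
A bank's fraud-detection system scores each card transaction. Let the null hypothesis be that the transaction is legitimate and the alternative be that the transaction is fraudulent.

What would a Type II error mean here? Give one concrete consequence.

A Type II error would mean concluding that the transaction is legitimate (or at least failing to establish that the transaction is fraudulent) when in fact the transaction is fraudulent. Consequence: a fraudulent charge goes through and the bank absorbs the loss.

A Type II error is failing to reject H₀ when H₀ is false.
Here that means approving the transaction when actually the transaction is fraudulent.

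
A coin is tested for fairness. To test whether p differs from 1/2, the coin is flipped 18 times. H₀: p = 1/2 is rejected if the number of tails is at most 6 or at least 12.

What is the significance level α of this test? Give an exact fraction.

7795/32768

α = P(Y ≤ 6 or Y ≥ 12 | p = 1/2), Y ~ Binomial(18, 1/2).
By symmetry, α = 2·P(Y ≤ 6) = 2·(1 + 18 + 153 + 816 + 3060 + 8568 + 18564)/262144 = 62360/262144 = 7795/32768.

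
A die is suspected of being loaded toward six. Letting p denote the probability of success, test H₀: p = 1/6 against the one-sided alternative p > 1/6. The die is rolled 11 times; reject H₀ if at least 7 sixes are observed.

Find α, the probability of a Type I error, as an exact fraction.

α = P(reject H₀ | H₀ true) = P(Y ≥ 7 | p = 1/6), with Y ~ Binomial(11, 1/6).
Summing C(11,j)(1/6)^j(5/6)^{11−j} for j = 7,…,11 gives 38051/60466176.

38051/60466176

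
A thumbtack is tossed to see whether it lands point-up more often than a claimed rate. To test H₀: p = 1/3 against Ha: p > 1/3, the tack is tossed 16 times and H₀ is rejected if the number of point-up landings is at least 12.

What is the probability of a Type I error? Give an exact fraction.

11371/14348907

Under H₀, K ~ Binomial(16, 1/3), and α = P(K ≥ 12).
P(K ≥ 12) = Σ_{j=12}^{16} C(16,j)·(1/3)^j·(2/3)^{16-j} = 11371/14348907.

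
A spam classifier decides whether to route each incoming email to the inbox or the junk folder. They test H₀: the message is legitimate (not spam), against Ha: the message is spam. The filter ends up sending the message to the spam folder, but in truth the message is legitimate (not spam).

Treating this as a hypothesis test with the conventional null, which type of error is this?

'Sending the message to the spam folder' corresponds to rejecting H₀.
H₀ was rejected but H₀ is true — a Type I error (false positive).

Type I error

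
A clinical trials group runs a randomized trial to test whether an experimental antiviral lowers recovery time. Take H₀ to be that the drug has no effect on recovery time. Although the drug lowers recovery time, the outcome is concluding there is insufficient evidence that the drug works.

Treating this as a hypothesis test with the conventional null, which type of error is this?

Type II error

'Concluding there is insufficient evidence that the drug works' corresponds to failing to reject H₀.
H₀ was not rejected but H₀ is false — a Type II error (false negative).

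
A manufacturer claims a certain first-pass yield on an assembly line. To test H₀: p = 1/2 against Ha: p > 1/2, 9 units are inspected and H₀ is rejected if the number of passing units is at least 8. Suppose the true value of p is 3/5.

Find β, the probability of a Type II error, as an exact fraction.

A Type II error is failing to reject when Ha holds: with p = 3/5, β = P(Y ≤ 7).
Equivalently, β = 1 − P(Y ≥ 8) = 1815344/1953125.

1815344/1953125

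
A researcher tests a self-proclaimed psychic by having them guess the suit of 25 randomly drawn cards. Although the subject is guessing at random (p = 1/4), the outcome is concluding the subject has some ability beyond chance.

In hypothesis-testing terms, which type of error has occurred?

The null hypothesis here is that the subject is guessing at random (p = 1/4).
'Concluding the subject has some ability beyond chance' corresponds to rejecting H₀.
H₀ was rejected but H₀ is true — a Type I error (false positive).

Type I error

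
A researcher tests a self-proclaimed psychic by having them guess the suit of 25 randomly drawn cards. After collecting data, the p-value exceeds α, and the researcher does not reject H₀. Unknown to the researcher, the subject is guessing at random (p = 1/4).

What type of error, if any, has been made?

The conventional null hypothesis here is that the subject is guessing at random (p = 1/4).
The test retained a true H₀ — the decision matches the true state.

No error — this is a correct decision.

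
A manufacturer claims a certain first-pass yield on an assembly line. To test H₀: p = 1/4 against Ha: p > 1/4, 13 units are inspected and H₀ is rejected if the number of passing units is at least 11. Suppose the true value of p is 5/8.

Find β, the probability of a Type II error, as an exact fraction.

252368141319/274877906944

β = P(fail to reject H₀ | Ha true) = P(K ≤ 10 | p = 5/8), K ~ Binomial(13, 5/8).
Summing C(13,j)·(5/8)^j·(3/8)^{13-j} for j = 0..10 gives 252368141319/274877906944.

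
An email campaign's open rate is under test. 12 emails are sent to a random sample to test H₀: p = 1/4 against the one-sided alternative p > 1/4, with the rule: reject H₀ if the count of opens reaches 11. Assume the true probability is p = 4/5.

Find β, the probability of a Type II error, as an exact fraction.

β = P(fail to reject H₀ | Ha true) = P(S ≤ 10 | p = 4/5), S ~ Binomial(12, 4/5).
Summing C(12,j)·(4/5)^j·(1/5)^{12-j} for j = 0..10 gives 177031761/244140625.

177031761/244140625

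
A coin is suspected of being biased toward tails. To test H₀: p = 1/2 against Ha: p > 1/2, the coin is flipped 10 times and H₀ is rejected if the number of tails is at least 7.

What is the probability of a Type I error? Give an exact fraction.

11/64

The Type I error probability is α = P(Y ≥ 7) computed under H₀, where Y ~ Binomial(10, 1/2).
That's C(10,7) + C(10,8) + C(10,9) + C(10,10) over 2^10, i.e. (120 + 45 + 10 + 1)/1024 = 176/1024 = 11/64.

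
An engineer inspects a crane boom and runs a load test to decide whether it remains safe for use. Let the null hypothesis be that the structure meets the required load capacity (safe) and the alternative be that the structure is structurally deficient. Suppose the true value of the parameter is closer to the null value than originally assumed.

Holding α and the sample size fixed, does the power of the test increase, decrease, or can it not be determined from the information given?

It decreases.

When the true parameter is near the null value, the test has a harder time distinguishing Ha from H₀.
Since power = 1 − β and β increases, power decreases.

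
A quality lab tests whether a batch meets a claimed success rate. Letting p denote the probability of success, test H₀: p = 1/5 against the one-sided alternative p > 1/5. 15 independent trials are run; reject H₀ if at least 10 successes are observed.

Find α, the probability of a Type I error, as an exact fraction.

α = P(reject H₀ | H₀ true) = P(S ≥ 10 | p = 1/5), with S ~ Binomial(15, 1/5).
Summing C(15,j)(1/5)^j(4/5)^{15−j} for j = 10,…,15 gives 3455373/30517578125.

3455373/30517578125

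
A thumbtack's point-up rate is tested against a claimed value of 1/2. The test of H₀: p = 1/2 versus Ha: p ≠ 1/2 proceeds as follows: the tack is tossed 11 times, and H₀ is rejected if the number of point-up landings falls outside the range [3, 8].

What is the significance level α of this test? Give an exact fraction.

α = P(X ≤ 2 or X ≥ 9 | p = 1/2), X ~ Binomial(11, 1/2).
Each tail has probability (1 + 11 + 55)/2048; doubling gives α = 134/2048 = 67/1024.

67/1024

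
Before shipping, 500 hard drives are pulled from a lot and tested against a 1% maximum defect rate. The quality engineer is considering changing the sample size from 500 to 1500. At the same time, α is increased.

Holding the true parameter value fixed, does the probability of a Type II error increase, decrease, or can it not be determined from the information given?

It decreases.

A larger sample reduces the standard error, pulling the sampling distribution under Ha further from the non-rejection region. Relaxing α lowers the evidence threshold; under Ha, outcomes that previously fell short now trigger rejection. Both changes push β in the same direction.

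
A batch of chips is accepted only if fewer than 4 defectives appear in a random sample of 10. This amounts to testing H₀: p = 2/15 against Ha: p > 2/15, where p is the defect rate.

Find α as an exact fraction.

Under H₀, S ~ Binomial(10, 2/15); the Type I error rate is P(S ≥ 4).
Computing the lower-tail complement: 1 − 185672861803/192216796875 = 6543935072/192216796875.

6543935072/192216796875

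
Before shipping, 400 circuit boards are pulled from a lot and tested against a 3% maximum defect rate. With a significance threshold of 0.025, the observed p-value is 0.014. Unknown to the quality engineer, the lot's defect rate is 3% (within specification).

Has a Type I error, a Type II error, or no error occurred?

The conventional null hypothesis is that the lot's defect rate is 3% (within specification).
Since p = 0.014 < α = 0.025, H₀ is rejected.
H₀ is true (actually the lot's defect rate is 3% (within specification)).
Rejecting a true H₀ is a Type I error.

Type I error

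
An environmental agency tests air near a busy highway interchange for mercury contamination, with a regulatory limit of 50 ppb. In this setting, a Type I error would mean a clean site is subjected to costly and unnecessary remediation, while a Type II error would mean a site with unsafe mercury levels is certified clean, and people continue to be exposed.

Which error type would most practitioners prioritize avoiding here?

The Type II consequence (a site with unsafe mercury levels is certified clean, and people continue to be exposed) is more severe than the Type I consequence (a clean site is subjected to costly and unnecessary remediation).

Type II error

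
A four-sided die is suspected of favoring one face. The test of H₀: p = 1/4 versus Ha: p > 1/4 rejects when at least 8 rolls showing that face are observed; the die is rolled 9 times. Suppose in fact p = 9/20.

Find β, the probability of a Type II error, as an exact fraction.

126837738533/128000000000

β = P(fail to reject H₀ | Ha true) = P(Y ≤ 7 | p = 9/20), Y ~ Binomial(9, 9/20).
Summing C(9,j)·(9/20)^j·(11/20)^{9-j} for j = 0..7 gives 126837738533/128000000000.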